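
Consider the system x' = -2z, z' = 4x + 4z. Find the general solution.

Coefficient matrix A = [[0, -2], [4, 4]].
Characteristic polynomial det(A - λI) = λ^2 - 4λ + 8 = 0.
Eigenvalues λ = 2 ± 2i (complex conjugate pair).
For λ=2+2i: an eigenvector is (0,1) - i(-1,1) = (0 + i, 1 - i).
A real fundamental pair from Re and Im of e^((2+2i)t)v: X_1 = e^(2t)(cos(2t)·(0,1) + sin(2t)·(-1,1)), X_2 = e^(2t)(sin(2t)·(0,1) - cos(2t)·(-1,1)).
General solution: c_1X_1 + c_2X_2.

x(t) = -c_1e^(2t)sin(2t) + c_2e^(2t)cos(2t), z(t) = c_1e^(2t)sin(2t) + c_1e^(2t)cos(2t) + c_2e^(2t)sin(2t) - c_2e^(2t)cos(2t)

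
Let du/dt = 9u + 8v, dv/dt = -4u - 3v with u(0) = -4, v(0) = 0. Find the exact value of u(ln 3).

-1932

A = [[9,8],[-4,-3]]; eigenvalues λ = 5, 1.
Eigenvectors: (2,-1) for λ=5, (1,-1) for λ=1.
From the initial condition, c_1 = -4, c_2 = 4.
u(ln 3) = (-4)(3^5)(2) + (4)(3^1)(1) = -1932.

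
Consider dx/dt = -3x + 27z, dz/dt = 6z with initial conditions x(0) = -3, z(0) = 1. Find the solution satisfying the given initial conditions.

Coefficient matrix A = [[-3, 27], [0, 6]].
Characteristic polynomial det(A - λI) = λ^2 - 3λ - 18 = 0.
Eigenvalues λ = -3, 6.
For λ=-3: (A-λI) row 1 is [0, 27], so an eigenvector is (-1, 0).
For λ=6: (A-λI) row 1 is [-9, 27], so an eigenvector is (-3, -1).
General solution: c_1e^(-3t)(-1,0) + c_2e^(6t)(-3,-1).
Applying x(0)=-3, z(0)=1 gives c_1=6, c_2=-1.

x(t) = 3e^(6t) - 6e^(-3t), z(t) = e^(6t)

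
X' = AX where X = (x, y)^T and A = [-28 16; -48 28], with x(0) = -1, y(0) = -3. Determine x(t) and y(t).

x(t) = -3e^(4t) + 2e^(-4t), y(t) = -6e^(4t) + 3e^(-4t)

Coefficient matrix A = [[-28, 16], [-48, 28]].
Characteristic polynomial det(A - λI) = λ^2 - 16 = 0.
Eigenvalues λ = -4, 4.
For λ=-4: (A-λI) row 1 is [-24, 16], so an eigenvector is (2, 3).
For λ=4: (A-λI) row 1 is [-32, 16], so an eigenvector is (-1, -2).
General solution: C_1e^(-4t)(2,3) + C_2e^(4t)(-1,-2).
Applying x(0)=-1, y(0)=-3 gives C_1=1, C_2=3.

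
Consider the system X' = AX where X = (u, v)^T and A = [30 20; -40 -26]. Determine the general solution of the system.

Coefficient matrix A = [[30, 20], [-40, -26]].
Characteristic polynomial det(A - λI) = λ^2 - 4λ + 20 = 0.
Eigenvalues λ = 2 ± 4i (complex conjugate pair).
For λ=2+4i: an eigenvector is (1,-1) - i(2,-3) = (1 - 2i, -1 + 3i).
A real fundamental pair from Re and Im of e^((2+4i)t)v: X_1 = e^(2t)(cos(4t)·(1,-1) + sin(4t)·(2,-3)), X_2 = e^(2t)(sin(4t)·(1,-1) - cos(4t)·(2,-3)).
General solution: C_1X_1 + C_2X_2.

u(t) = 2C_1e^(2t)sin(4t) + C_1e^(2t)cos(4t) + C_2e^(2t)sin(4t) - 2C_2e^(2t)cos(4t), v(t) = -3C_1e^(2t)sin(4t) - C_1e^(2t)cos(4t) - C_2e^(2t)sin(4t) + 3C_2e^(2t)cos(4t)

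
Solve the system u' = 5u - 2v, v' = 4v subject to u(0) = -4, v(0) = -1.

Coefficient matrix A = [[5, -2], [0, 4]].
Characteristic polynomial det(A - λI) = λ^2 - 9λ + 20 = 0.
Eigenvalues λ = 5, 4.
For λ=5: (A-λI) row 1 is [0, -2], so an eigenvector is (-1, 0).
For λ=4: (A-λI) row 1 is [1, -2], so an eigenvector is (-2, -1).
General solution: C_1e^(5t)(-1,0) + C_2e^(4t)(-2,-1).
Applying u(0)=-4, v(0)=-1 gives C_1=2, C_2=1.

u(t) = -2e^(5t) - 2e^(4t), v(t) = -e^(4t)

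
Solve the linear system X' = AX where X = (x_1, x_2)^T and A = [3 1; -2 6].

Coefficient matrix A = [[3, 1], [-2, 6]].
Characteristic polynomial det(A - λI) = λ^2 - 9λ + 20 = 0.
Eigenvalues λ = 4, 5.
For λ=4: (A-λI) row 1 is [-1, 1], so an eigenvector is (1, 1).
For λ=5: (A-λI) row 1 is [-2, 1], so an eigenvector is (-1, -2).
General solution: C_1e^(4t)(1,1) + C_2e^(5t)(-1,-2).

x_1(t) = C_1e^(4t) - C_2e^(5t), x_2(t) = C_1e^(4t) - 2C_2e^(5t)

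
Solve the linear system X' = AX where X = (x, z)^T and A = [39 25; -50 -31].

x(t) = -C_1e^(4t)sin(5t) + 2C_1e^(4t)cos(5t) + 2C_2e^(4t)sin(5t) + C_2e^(4t)cos(5t), z(t) = C_1e^(4t)sin(5t) - 3C_1e^(4t)cos(5t) - 3C_2e^(4t)sin(5t) - C_2e^(4t)cos(5t)

Coefficient matrix A = [[39, 25], [-50, -31]].
Characteristic polynomial det(A - λI) = λ^2 - 8λ + 41 = 0.
Eigenvalues λ = 4 ± 5i (complex conjugate pair).
For λ=4+5i: an eigenvector is (2,-3) - i(-1,1) = (2 + i, -3 - i).
A real fundamental pair from Re and Im of e^((4+5i)t)v: X_1 = e^(4t)(cos(5t)·(2,-3) + sin(5t)·(-1,1)), X_2 = e^(4t)(sin(5t)·(2,-3) - cos(5t)·(-1,1)).
General solution: C_1X_1 + C_2X_2.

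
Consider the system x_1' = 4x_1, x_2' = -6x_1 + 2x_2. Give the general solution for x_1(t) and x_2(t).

x_1(t) = K_1e^(4t), x_2(t) = -3K_1e^(4t) - K_2e^(2t)

Coefficient matrix A = [[4, 0], [-6, 2]].
Characteristic polynomial det(A - λI) = λ^2 - 6λ + 8 = 0.
Eigenvalues λ = 4, 2.
For λ=4: (A-λI) row 2 is [-6, -2], so an eigenvector is (1, -3).
For λ=2: (A-λI) row 1 is [2, 0], so an eigenvector is (0, -1).
General solution: K_1e^(4t)(1,-3) + K_2e^(2t)(0,-1).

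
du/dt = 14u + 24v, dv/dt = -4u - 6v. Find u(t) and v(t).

Coefficient matrix A = [[14, 24], [-4, -6]].
Characteristic polynomial det(A - λI) = λ^2 - 8λ + 12 = 0.
Eigenvalues λ = 2, 6.
For λ=2: (A-λI) row 1 is [12, 24], so an eigenvector is (-2, 1).
For λ=6: (A-λI) row 1 is [8, 24], so an eigenvector is (-3, 1).
General solution: C_1e^(2t)(-2,1) + C_2e^(6t)(-3,1).

u(t) = -2C_1e^(2t) - 3C_2e^(6t), v(t) = C_1e^(2t) + C_2e^(6t)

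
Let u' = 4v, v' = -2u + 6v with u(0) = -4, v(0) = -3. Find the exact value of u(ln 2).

-40

A = [[0,4],[-2,6]]; eigenvalues λ = 2, 4.
Eigenvectors: (-2,-1) for λ=2, (1,1) for λ=4.
From the initial condition, c_1 = 1, c_2 = -2.
u(ln 2) = (1)(2^2)(-2) + (-2)(2^4)(1) = -40.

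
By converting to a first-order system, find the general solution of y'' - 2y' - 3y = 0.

y(t) = C_1e^(-t) + C_2e^(3t)

Let x_1 = y, x_2 = y'. Then x_1' = x_2 and x_2' = 3x_1 + 2x_2.
A = [[0,1],[3,2]]; det(A-λI) = λ^2 - 2λ - 3.
Eigenvalues λ = -1, 3 with eigenvectors (1,-1), (1,3).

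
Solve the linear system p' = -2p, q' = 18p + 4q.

Coefficient matrix A = [[-2, 0], [18, 4]].
Characteristic polynomial det(A - λI) = λ^2 - 2λ - 8 = 0.
Eigenvalues λ = -2, 4.
For λ=-2: (A-λI) row 2 is [18, 6], so an eigenvector is (-1, 3).
For λ=4: (A-λI) row 1 is [-6, 0], so an eigenvector is (0, 1).
General solution: c_1e^(-2t)(-1,3) + c_2e^(4t)(0,1).

p(t) = -c_1e^(-2t), q(t) = 3c_1e^(-2t) + c_2e^(4t)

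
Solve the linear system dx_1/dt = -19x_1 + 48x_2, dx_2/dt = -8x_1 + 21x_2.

x_1(t) = -2C_1e^(5t) + 3C_2e^(-3t), x_2(t) = -C_1e^(5t) + C_2e^(-3t)

Coefficient matrix A = [[-19, 48], [-8, 21]].
Characteristic polynomial det(A - λI) = λ^2 - 2λ - 15 = 0.
Eigenvalues λ = 5, -3.
For λ=5: (A-λI) row 1 is [-24, 48], so an eigenvector is (-2, -1).
For λ=-3: (A-λI) row 1 is [-16, 48], so an eigenvector is (3, 1).
General solution: C_1e^(5t)(-2,-1) + C_2e^(-3t)(3,1).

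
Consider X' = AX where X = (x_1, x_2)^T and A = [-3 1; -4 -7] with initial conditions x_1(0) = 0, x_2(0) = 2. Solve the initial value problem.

Coefficient matrix A = [[-3, 1], [-4, -7]].
Characteristic polynomial det(A - λI) = λ^2 + 10λ + 25 = 0.
Single eigenvalue λ = -5 with algebraic multiplicity 2.
Eigenvector v = (-1,2); generalized eigenvector w with (A-λI)w=v is (-1,1).
General solution: e^(-5t)[K_1·v + K_2·(t·v + w)].
Applying x_1(0)=0, x_2(0)=2 gives K_1=2, K_2=-2.

x_1(t) = 2te^(-5t), x_2(t) = -4te^(-5t) + 2e^(-5t)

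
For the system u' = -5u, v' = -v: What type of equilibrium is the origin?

stable node

A = [[-5,0],[0,-1]]; det(A-λI) = λ^2 + 6λ + 5.
λ = -1, -5: both negative.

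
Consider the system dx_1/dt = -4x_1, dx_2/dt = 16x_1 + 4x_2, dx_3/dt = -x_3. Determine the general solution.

x_1(t) = c_2e^(-4t), x_2(t) = c_1e^(4t) - 2c_2e^(-4t), x_3(t) = c_3e^(-t)

Coefficient matrix A = [[-4, 0, 0], [16, 4, 0], [0, 0, -1]].
det(A - λI) = 0 gives eigenvalues λ = 4, -4, -1.
For λ=4: eigenvector (0,1,0).
For λ=-4: eigenvector (1,-2,0).
For λ=-1: eigenvector (0,0,1).
General solution: c_1e^(4t)(0,1,0) + c_2e^(-4t)(1,-2,0) + c_3e^(-t)(0,0,1).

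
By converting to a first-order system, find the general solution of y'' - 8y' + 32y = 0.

Let x_1 = y, x_2 = y'. Then x_1' = x_2 and x_2' = -32x_1 + 8x_2.
A = [[0,1],[-32,8]]; det(A-λI) = λ^2 - 8λ + 32.
Eigenvalues λ = 4 ± 4i.

y(t) = C_1e^(4t)cos(4t) + C_2e^(4t)sin(4t)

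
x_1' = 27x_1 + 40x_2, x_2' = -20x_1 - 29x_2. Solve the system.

x_1(t) = -3C_1e^(-t)sin(4t) + C_1e^(-t)cos(4t) + C_2e^(-t)sin(4t) + 3C_2e^(-t)cos(4t), x_2(t) = 2C_1e^(-t)sin(4t) - C_1e^(-t)cos(4t) - C_2e^(-t)sin(4t) - 2C_2e^(-t)cos(4t)

Coefficient matrix A = [[27, 40], [-20, -29]].
Characteristic polynomial det(A - λI) = λ^2 + 2λ + 17 = 0.
Eigenvalues λ = -1 ± 4i (complex conjugate pair).
For λ=-1+4i: an eigenvector is (1,-1) - i(-3,2) = (1 + 3i, -1 - 2i).
A real fundamental pair from Re and Im of e^((-1+4i)t)v: X_1 = e^(-t)(cos(4t)·(1,-1) + sin(4t)·(-3,2)), X_2 = e^(-t)(sin(4t)·(1,-1) - cos(4t)·(-3,2)).
General solution: C_1X_1 + C_2X_2.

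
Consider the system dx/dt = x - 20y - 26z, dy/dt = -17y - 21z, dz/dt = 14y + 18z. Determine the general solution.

Coefficient matrix A = [[1, -20, -26], [0, -17, -21], [0, 14, 18]].
det(A - λI) = 0 gives eigenvalues λ = 1, -3, 4.
For λ=1: eigenvector (1,0,0).
For λ=-3: eigenvector (-2,-3,2).
For λ=4: eigenvector (-2,-1,1).
General solution: C_1e^(t)(1,0,0) + C_2e^(-3t)(-2,-3,2) + C_3e^(4t)(-2,-1,1).

x(t) = C_1e^(t) - 2C_2e^(-3t) - 2C_3e^(4t), y(t) = -3C_2e^(-3t) - C_3e^(4t), z(t) = 2C_2e^(-3t) + C_3e^(4t)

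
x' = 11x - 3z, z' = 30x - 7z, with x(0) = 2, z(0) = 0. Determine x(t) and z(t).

x(t) = 6e^(2t)sin(3t) + 2e^(2t)cos(3t), z(t) = 20e^(2t)sin(3t)

Coefficient matrix A = [[11, -3], [30, -7]].
Characteristic polynomial det(A - λI) = λ^2 - 4λ + 13 = 0.
Eigenvalues λ = 2 ± 3i (complex conjugate pair).
For λ=2+3i: an eigenvector is (-1,-3) - i(0,-1) = (-1, -3 + i).
A real fundamental pair from Re and Im of e^((2+3i)t)v: X_1 = e^(2t)(cos(3t)·(-1,-3) + sin(3t)·(0,-1)), X_2 = e^(2t)(sin(3t)·(-1,-3) - cos(3t)·(0,-1)).
General solution: C_1X_1 + C_2X_2.
Applying x(0)=2, z(0)=0 gives C_1=-2, C_2=-6.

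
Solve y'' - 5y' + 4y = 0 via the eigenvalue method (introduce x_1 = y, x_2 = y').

y(t) = C_1e^(t) + C_2e^(4t)

Let x_1 = y, x_2 = y'. Then x_1' = x_2 and x_2' = -4x_1 + 5x_2.
A = [[0,1],[-4,5]]; det(A-λI) = λ^2 - 5λ + 4.
Eigenvalues λ = 1, 4 with eigenvectors (1,1), (1,4).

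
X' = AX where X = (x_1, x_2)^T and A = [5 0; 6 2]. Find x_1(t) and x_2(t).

x_1(t) = K_2e^(5t), x_2(t) = K_1e^(2t) + 2K_2e^(5t)

Coefficient matrix A = [[5, 0], [6, 2]].
Characteristic polynomial det(A - λI) = λ^2 - 7λ + 10 = 0.
Eigenvalues λ = 2, 5.
For λ=2: (A-λI) row 1 is [3, 0], so an eigenvector is (0, 1).
For λ=5: (A-λI) row 2 is [6, -3], so an eigenvector is (1, 2).
General solution: K_1e^(2t)(0,1) + K_2e^(5t)(1,2).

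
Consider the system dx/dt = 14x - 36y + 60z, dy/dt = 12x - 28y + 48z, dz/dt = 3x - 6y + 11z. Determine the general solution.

x(t) = 2K_1e^(-4t) + 4K_2e^(-t) + K_3e^(2t), y(t) = K_1e^(-4t) + 2K_3e^(2t), z(t) = -K_2e^(-t) + K_3e^(2t)

Coefficient matrix A = [[14, -36, 60], [12, -28, 48], [3, -6, 11]].
det(A - λI) = 0 gives eigenvalues λ = -4, -1, 2.
For λ=-4: eigenvector (2,1,0).
For λ=-1: eigenvector (4,0,-1).
For λ=2: eigenvector (1,2,1).
General solution: K_1e^(-4t)(2,1,0) + K_2e^(-t)(4,0,-1) + K_3e^(2t)(1,2,1).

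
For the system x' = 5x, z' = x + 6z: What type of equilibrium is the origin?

unstable node

A = [[5,0],[1,6]]; det(A-λI) = λ^2 - 11λ + 30.
λ = 5, 6: both positive.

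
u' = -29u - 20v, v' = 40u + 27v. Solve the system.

Coefficient matrix A = [[-29, -20], [40, 27]].
Characteristic polynomial det(A - λI) = λ^2 + 2λ + 17 = 0.
Eigenvalues λ = -1 ± 4i (complex conjugate pair).
For λ=-1+4i: an eigenvector is (-2,3) - i(-1,1) = (-2 + i, 3 - i).
A real fundamental pair from Re and Im of e^((-1+4i)t)v: X_1 = e^(-t)(cos(4t)·(-2,3) + sin(4t)·(-1,1)), X_2 = e^(-t)(sin(4t)·(-2,3) - cos(4t)·(-1,1)).
General solution: K_1X_1 + K_2X_2.

u(t) = -K_1e^(-t)sin(4t) - 2K_1e^(-t)cos(4t) - 2K_2e^(-t)sin(4t) + K_2e^(-t)cos(4t), v(t) = K_1e^(-t)sin(4t) + 3K_1e^(-t)cos(4t) + 3K_2e^(-t)sin(4t) - K_2e^(-t)cos(4t)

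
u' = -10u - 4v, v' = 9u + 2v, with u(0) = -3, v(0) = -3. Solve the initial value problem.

Coefficient matrix A = [[-10, -4], [9, 2]].
Characteristic polynomial det(A - λI) = λ^2 + 8λ + 16 = 0.
Single eigenvalue λ = -4 with algebraic multiplicity 2.
Eigenvector v = (2,-3); generalized eigenvector w with (A-λI)w=v is (-1,1).
General solution: e^(-4t)[c_1·v + c_2·(t·v + w)].
Applying u(0)=-3, v(0)=-3 gives c_1=6, c_2=15.

u(t) = 30te^(-4t) - 3e^(-4t), v(t) = -45te^(-4t) - 3e^(-4t)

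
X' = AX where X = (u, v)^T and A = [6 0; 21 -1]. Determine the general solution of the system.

Coefficient matrix A = [[6, 0], [21, -1]].
Characteristic polynomial det(A - λI) = λ^2 - 5λ - 6 = 0.
Eigenvalues λ = -1, 6.
For λ=-1: (A-λI) row 1 is [7, 0], so an eigenvector is (0, 1).
For λ=6: (A-λI) row 2 is [21, -7], so an eigenvector is (-1, -3).
General solution: C_1e^(-t)(0,1) + C_2e^(6t)(-1,-3).

u(t) = -C_2e^(6t), v(t) = C_1e^(-t) - 3C_2e^(6t)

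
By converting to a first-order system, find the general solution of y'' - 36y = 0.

y(t) = c_1e^(-6t) + c_2e^(6t)

Let x_1 = y, x_2 = y'. Then x_1' = x_2 and x_2' = 36x_1.
A = [[0,1],[36,0]]; det(A-λI) = λ^2 - 36.
Eigenvalues λ = -6, 6 with eigenvectors (1,-6), (1,6).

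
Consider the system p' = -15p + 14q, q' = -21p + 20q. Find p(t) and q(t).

p(t) = 2c_1e^(6t) + c_2e^(-t), q(t) = 3c_1e^(6t) + c_2e^(-t)

Coefficient matrix A = [[-15, 14], [-21, 20]].
Characteristic polynomial det(A - λI) = λ^2 - 5λ - 6 = 0.
Eigenvalues λ = 6, -1.
For λ=6: (A-λI) row 1 is [-21, 14], so an eigenvector is (2, 3).
For λ=-1: (A-λI) row 1 is [-14, 14], so an eigenvector is (1, 1).
General solution: c_1e^(6t)(2,3) + c_2e^(-t)(1,1).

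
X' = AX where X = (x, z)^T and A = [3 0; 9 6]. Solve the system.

x(t) = -C_1e^(3t), z(t) = 3C_1e^(3t) + C_2e^(6t)

Coefficient matrix A = [[3, 0], [9, 6]].
Characteristic polynomial det(A - λI) = λ^2 - 9λ + 18 = 0.
Eigenvalues λ = 3, 6.
For λ=3: (A-λI) row 2 is [9, 3], so an eigenvector is (-1, 3).
For λ=6: (A-λI) row 1 is [-3, 0], so an eigenvector is (0, 1).
General solution: C_1e^(3t)(-1,3) + C_2e^(6t)(0,1).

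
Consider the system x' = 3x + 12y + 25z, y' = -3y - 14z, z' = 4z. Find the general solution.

Coefficient matrix A = [[3, 12, 25], [0, -3, -14], [0, 0, 4]].
det(A - λI) = 0 gives eigenvalues λ = 3, -3, 4.
For λ=3: eigenvector (1,0,0).
For λ=-3: eigenvector (-2,1,0).
For λ=4: eigenvector (1,-2,1).
General solution: C_1e^(3t)(1,0,0) + C_2e^(-3t)(-2,1,0) + C_3e^(4t)(1,-2,1).

x(t) = C_1e^(3t) - 2C_2e^(-3t) + C_3e^(4t), y(t) = C_2e^(-3t) - 2C_3e^(4t), z(t) = C_3e^(4t)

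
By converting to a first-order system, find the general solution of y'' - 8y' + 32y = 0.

y(t) = C_1e^(4t)cos(4t) + C_2e^(4t)sin(4t)

Let x_1 = y, x_2 = y'. Then x_1' = x_2 and x_2' = -32x_1 + 8x_2.
A = [[0,1],[-32,8]]; det(A-λI) = λ^2 - 8λ + 32.
Eigenvalues λ = 4 ± 4i.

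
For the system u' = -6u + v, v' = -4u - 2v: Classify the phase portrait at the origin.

A = [[-6,1],[-4,-2]]; det(A-λI) = λ^2 + 8λ + 16.
repeated λ = -4 with a single eigenvector.

stable improper node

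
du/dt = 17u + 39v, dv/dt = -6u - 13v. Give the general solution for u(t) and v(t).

Coefficient matrix A = [[17, 39], [-6, -13]].
Characteristic polynomial det(A - λI) = λ^2 - 4λ + 13 = 0.
Eigenvalues λ = 2 ± 3i (complex conjugate pair).
For λ=2+3i: an eigenvector is (3,-1) - i(2,-1) = (3 - 2i, -1 + i).
A real fundamental pair from Re and Im of e^((2+3i)t)v: X_1 = e^(2t)(cos(3t)·(3,-1) + sin(3t)·(2,-1)), X_2 = e^(2t)(sin(3t)·(3,-1) - cos(3t)·(2,-1)).
General solution: K_1X_1 + K_2X_2.

u(t) = 2K_1e^(2t)sin(3t) + 3K_1e^(2t)cos(3t) + 3K_2e^(2t)sin(3t) - 2K_2e^(2t)cos(3t), v(t) = -K_1e^(2t)sin(3t) - K_1e^(2t)cos(3t) - K_2e^(2t)sin(3t) + K_2e^(2t)cos(3t)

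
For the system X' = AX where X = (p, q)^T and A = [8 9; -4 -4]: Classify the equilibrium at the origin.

unstable improper node

A = [[8,9],[-4,-4]]; det(A-λI) = λ^2 - 4λ + 4.
repeated λ = 2 with a single eigenvector.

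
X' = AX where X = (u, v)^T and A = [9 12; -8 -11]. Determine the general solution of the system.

u(t) = C_1e^(-3t) - 3C_2e^(t), v(t) = -C_1e^(-3t) + 2C_2e^(t)

Coefficient matrix A = [[9, 12], [-8, -11]].
Characteristic polynomial det(A - λI) = λ^2 + 2λ - 3 = 0.
Eigenvalues λ = -3, 1.
For λ=-3: (A-λI) row 1 is [12, 12], so an eigenvector is (1, -1).
For λ=1: (A-λI) row 1 is [8, 12], so an eigenvector is (-3, 2).
General solution: C_1e^(-3t)(1,-1) + C_2e^(t)(-3,2).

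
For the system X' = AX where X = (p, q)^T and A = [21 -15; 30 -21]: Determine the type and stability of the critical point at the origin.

A = [[21,-15],[30,-21]]; det(A-λI) = λ^2 + 9.
λ = 0 ± 3i: zero real part.

center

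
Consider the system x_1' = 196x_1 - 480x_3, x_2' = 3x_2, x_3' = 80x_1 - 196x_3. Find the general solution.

Coefficient matrix A = [[196, 0, -480], [0, 3, 0], [80, 0, -196]].
det(A - λI) = 0 gives eigenvalues λ = 4, 3, -4.
For λ=4: eigenvector (5,0,2).
For λ=3: eigenvector (0,1,0).
For λ=-4: eigenvector (12,0,5).
General solution: K_1e^(4t)(5,0,2) + K_2e^(3t)(0,1,0) + K_3e^(-4t)(12,0,5).

x_1(t) = 5K_1e^(4t) + 12K_3e^(-4t), x_2(t) = K_2e^(3t), x_3(t) = 2K_1e^(4t) + 5K_3e^(-4t)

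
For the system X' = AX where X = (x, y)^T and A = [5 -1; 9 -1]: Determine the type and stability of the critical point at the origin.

A = [[5,-1],[9,-1]]; det(A-λI) = λ^2 - 4λ + 4.
repeated λ = 2 with a single eigenvector.

unstable improper node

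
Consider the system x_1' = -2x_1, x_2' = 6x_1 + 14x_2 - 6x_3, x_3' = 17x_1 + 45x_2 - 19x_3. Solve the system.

Coefficient matrix A = [[-2, 0, 0], [6, 14, -6], [17, 45, -19]].
det(A - λI) = 0 gives eigenvalues λ = -2, -4, -1.
For λ=-2: eigenvector (1,0,1).
For λ=-4: eigenvector (0,1,3).
For λ=-1: eigenvector (0,-2,-5).
General solution: C_1e^(-2t)(1,0,1) + C_2e^(-4t)(0,1,3) + C_3e^(-t)(0,-2,-5).

x_1(t) = C_1e^(-2t), x_2(t) = C_2e^(-4t) - 2C_3e^(-t), x_3(t) = C_1e^(-2t) + 3C_2e^(-4t) - 5C_3e^(-t)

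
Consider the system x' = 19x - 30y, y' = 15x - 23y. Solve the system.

Coefficient matrix A = [[19, -30], [15, -23]].
Characteristic polynomial det(A - λI) = λ^2 + 4λ + 13 = 0.
Eigenvalues λ = -2 ± 3i (complex conjugate pair).
For λ=-2+3i: an eigenvector is (-1,-1) - i(3,2) = (-1 - 3i, -1 - 2i).
A real fundamental pair from Re and Im of e^((-2+3i)t)v: X_1 = e^(-2t)(cos(3t)·(-1,-1) + sin(3t)·(3,2)), X_2 = e^(-2t)(sin(3t)·(-1,-1) - cos(3t)·(3,2)).
General solution: c_1X_1 + c_2X_2.

x(t) = 3c_1e^(-2t)sin(3t) - c_1e^(-2t)cos(3t) - c_2e^(-2t)sin(3t) - 3c_2e^(-2t)cos(3t), y(t) = 2c_1e^(-2t)sin(3t) - c_1e^(-2t)cos(3t) - c_2e^(-2t)sin(3t) - 2c_2e^(-2t)cos(3t)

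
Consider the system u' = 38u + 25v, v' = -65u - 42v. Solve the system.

u(t) = 2K_1e^(-2t)sin(5t) - K_1e^(-2t)cos(5t) - K_2e^(-2t)sin(5t) - 2K_2e^(-2t)cos(5t), v(t) = -3K_1e^(-2t)sin(5t) + 2K_1e^(-2t)cos(5t) + 2K_2e^(-2t)sin(5t) + 3K_2e^(-2t)cos(5t)

Coefficient matrix A = [[38, 25], [-65, -42]].
Characteristic polynomial det(A - λI) = λ^2 + 4λ + 29 = 0.
Eigenvalues λ = -2 ± 5i (complex conjugate pair).
For λ=-2+5i: an eigenvector is (-1,2) - i(2,-3) = (-1 - 2i, 2 + 3i).
A real fundamental pair from Re and Im of e^((-2+5i)t)v: X_1 = e^(-2t)(cos(5t)·(-1,2) + sin(5t)·(2,-3)), X_2 = e^(-2t)(sin(5t)·(-1,2) - cos(5t)·(2,-3)).
General solution: K_1X_1 + K_2X_2.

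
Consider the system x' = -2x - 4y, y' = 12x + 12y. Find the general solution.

Coefficient matrix A = [[-2, -4], [12, 12]].
Characteristic polynomial det(A - λI) = λ^2 - 10λ + 24 = 0.
Eigenvalues λ = 4, 6.
For λ=4: (A-λI) row 1 is [-6, -4], so an eigenvector is (-2, 3).
For λ=6: (A-λI) row 1 is [-8, -4], so an eigenvector is (-1, 2).
General solution: c_1e^(4t)(-2,3) + c_2e^(6t)(-1,2).

x(t) = -2c_1e^(4t) - c_2e^(6t), y(t) = 3c_1e^(4t) + 2c_2e^(6t)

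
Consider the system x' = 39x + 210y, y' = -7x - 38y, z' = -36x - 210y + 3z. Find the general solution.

x(t) = 6C_1e^(4t) - 5C_2e^(-3t), y(t) = -C_1e^(4t) + C_2e^(-3t), z(t) = -6C_1e^(4t) + 5C_2e^(-3t) + C_3e^(3t)

Coefficient matrix A = [[39, 210, 0], [-7, -38, 0], [-36, -210, 3]].
det(A - λI) = 0 gives eigenvalues λ = 4, -3, 3.
For λ=4: eigenvector (6,-1,-6).
For λ=-3: eigenvector (-5,1,5).
For λ=3: eigenvector (0,0,1).
General solution: C_1e^(4t)(6,-1,-6) + C_2e^(-3t)(-5,1,5) + C_3e^(3t)(0,0,1).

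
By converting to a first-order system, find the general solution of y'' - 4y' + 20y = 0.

Let x_1 = y, x_2 = y'. Then x_1' = x_2 and x_2' = -20x_1 + 4x_2.
A = [[0,1],[-20,4]]; det(A-λI) = λ^2 - 4λ + 20.
Eigenvalues λ = 2 ± 4i.

y(t) = K_1e^(2t)cos(4t) + K_2e^(2t)sin(4t)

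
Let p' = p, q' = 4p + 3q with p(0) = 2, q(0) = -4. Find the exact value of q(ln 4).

-16

A = [[1,0],[4,3]]; eigenvalues λ = 1, 3.
Eigenvectors: (1,-2) for λ=1, (0,1) for λ=3.
From the initial condition, c_1 = 2, c_2 = 0.
q(ln 4) = (2)(4^1)(-2) + (0)(4^3)(1) = -16.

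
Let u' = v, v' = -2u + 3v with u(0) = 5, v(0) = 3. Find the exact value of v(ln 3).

-15

A = [[0,1],[-2,3]]; eigenvalues λ = 2, 1.
Eigenvectors: (1,2) for λ=2, (1,1) for λ=1.
From the initial condition, c_1 = -2, c_2 = 7.
v(ln 3) = (-2)(3^2)(2) + (7)(3^1)(1) = -15.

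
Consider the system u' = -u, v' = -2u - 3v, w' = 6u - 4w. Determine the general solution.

Coefficient matrix A = [[-1, 0, 0], [-2, -3, 0], [6, 0, -4]].
det(A - λI) = 0 gives eigenvalues λ = -1, -4, -3.
For λ=-1: eigenvector (1,-1,2).
For λ=-4: eigenvector (0,0,1).
For λ=-3: eigenvector (0,1,0).
General solution: K_1e^(-t)(1,-1,2) + K_2e^(-4t)(0,0,1) + K_3e^(-3t)(0,1,0).

u(t) = K_1e^(-t), v(t) = -K_1e^(-t) + K_3e^(-3t), w(t) = 2K_1e^(-t) + K_2e^(-4t)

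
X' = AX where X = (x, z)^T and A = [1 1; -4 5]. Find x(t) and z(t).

x(t) = -c_1e^(3t) - c_2te^(3t) + c_2e^(3t), z(t) = -2c_1e^(3t) - 2c_2te^(3t) + c_2e^(3t)

Coefficient matrix A = [[1, 1], [-4, 5]].
Characteristic polynomial det(A - λI) = λ^2 - 6λ + 9 = 0.
Single eigenvalue λ = 3 with algebraic multiplicity 2.
Eigenvector v = (-1,-2); generalized eigenvector w with (A-λI)w=v is (1,1).
General solution: e^(3t)[c_1·v + c_2·(t·v + w)].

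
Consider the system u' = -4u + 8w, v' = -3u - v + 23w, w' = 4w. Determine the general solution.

u(t) = K_1e^(-4t) + K_3e^(4t), v(t) = K_1e^(-4t) + K_2e^(-t) + 4K_3e^(4t), w(t) = K_3e^(4t)

Coefficient matrix A = [[-4, 0, 8], [-3, -1, 23], [0, 0, 4]].
det(A - λI) = 0 gives eigenvalues λ = -4, -1, 4.
For λ=-4: eigenvector (1,1,0).
For λ=-1: eigenvector (0,1,0).
For λ=4: eigenvector (1,4,1).
General solution: K_1e^(-4t)(1,1,0) + K_2e^(-t)(0,1,0) + K_3e^(4t)(1,4,1).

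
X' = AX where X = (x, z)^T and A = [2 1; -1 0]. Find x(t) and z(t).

x(t) = -K_1e^(t) - K_2te^(t) + 2K_2e^(t), z(t) = K_1e^(t) + K_2te^(t) - 3K_2e^(t)

Coefficient matrix A = [[2, 1], [-1, 0]].
Characteristic polynomial det(A - λI) = λ^2 - 2λ + 1 = 0.
Single eigenvalue λ = 1 with algebraic multiplicity 2.
Eigenvector v = (-1,1); generalized eigenvector w with (A-λI)w=v is (2,-3).
General solution: e^(t)[K_1·v + K_2·(t·v + w)].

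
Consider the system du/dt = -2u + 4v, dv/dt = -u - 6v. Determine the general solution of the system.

u(t) = 2K_1e^(-4t) + 2K_2te^(-4t) + K_2e^(-4t), v(t) = -K_1e^(-4t) - K_2te^(-4t)

Coefficient matrix A = [[-2, 4], [-1, -6]].
Characteristic polynomial det(A - λI) = λ^2 + 8λ + 16 = 0.
Single eigenvalue λ = -4 with algebraic multiplicity 2.
Eigenvector v = (2,-1); generalized eigenvector w with (A-λI)w=v is (1,0).
General solution: e^(-4t)[K_1·v + K_2·(t·v + w)].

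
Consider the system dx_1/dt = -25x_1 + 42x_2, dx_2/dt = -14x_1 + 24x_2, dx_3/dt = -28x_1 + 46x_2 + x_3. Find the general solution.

Coefficient matrix A = [[-25, 42, 0], [-14, 24, 0], [-28, 46, 1]].
det(A - λI) = 0 gives eigenvalues λ = 3, -4, 1.
For λ=3: eigenvector (-3,-2,-4).
For λ=-4: eigenvector (2,1,2).
For λ=1: eigenvector (0,0,1).
General solution: K_1e^(3t)(-3,-2,-4) + K_2e^(-4t)(2,1,2) + K_3e^(t)(0,0,1).

x_1(t) = -3K_1e^(3t) + 2K_2e^(-4t), x_2(t) = -2K_1e^(3t) + K_2e^(-4t), x_3(t) = -4K_1e^(3t) + 2K_2e^(-4t) + K_3e^(t)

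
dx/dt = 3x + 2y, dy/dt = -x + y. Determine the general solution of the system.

x(t) = c_1e^(2t)sin(t) - c_1e^(2t)cos(t) - c_2e^(2t)sin(t) - c_2e^(2t)cos(t), y(t) = c_1e^(2t)cos(t) + c_2e^(2t)sin(t)

Coefficient matrix A = [[3, 2], [-1, 1]].
Characteristic polynomial det(A - λI) = λ^2 - 4λ + 5 = 0.
Eigenvalues λ = 2 ± i (complex conjugate pair).
For λ=2+i: an eigenvector is (-1,1) - i(1,0) = (-1 - i, 1).
A real fundamental pair from Re and Im of e^((2+i)t)v: X_1 = e^(2t)(cos(t)·(-1,1) + sin(t)·(1,0)), X_2 = e^(2t)(sin(t)·(-1,1) - cos(t)·(1,0)).
General solution: c_1X_1 + c_2X_2.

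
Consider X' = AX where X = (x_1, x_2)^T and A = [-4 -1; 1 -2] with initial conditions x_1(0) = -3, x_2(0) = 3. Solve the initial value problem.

x_1(t) = -3e^(-3t), x_2(t) = 3e^(-3t)

Coefficient matrix A = [[-4, -1], [1, -2]].
Characteristic polynomial det(A - λI) = λ^2 + 6λ + 9 = 0.
Single eigenvalue λ = -3 with algebraic multiplicity 2.
Eigenvector v = (1,-1); generalized eigenvector w with (A-λI)w=v is (0,-1).
General solution: e^(-3t)[C_1·v + C_2·(t·v + w)].
Applying x_1(0)=-3, x_2(0)=3 gives C_1=-3, C_2=0.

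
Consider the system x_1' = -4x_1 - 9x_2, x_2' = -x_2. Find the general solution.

Coefficient matrix A = [[-4, -9], [0, -1]].
Characteristic polynomial det(A - λI) = λ^2 + 5λ + 4 = 0.
Eigenvalues λ = -4, -1.
For λ=-4: (A-λI) row 1 is [0, -9], so an eigenvector is (1, 0).
For λ=-1: (A-λI) row 1 is [-3, -9], so an eigenvector is (-3, 1).
General solution: K_1e^(-4t)(1,0) + K_2e^(-t)(-3,1).

x_1(t) = K_1e^(-4t) - 3K_2e^(-t), x_2(t) = K_2e^(-t)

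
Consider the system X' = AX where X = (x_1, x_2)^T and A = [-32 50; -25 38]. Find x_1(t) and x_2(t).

x_1(t) = -3C_1e^(3t)sin(5t) - C_1e^(3t)cos(5t) - C_2e^(3t)sin(5t) + 3C_2e^(3t)cos(5t), x_2(t) = -2C_1e^(3t)sin(5t) - C_1e^(3t)cos(5t) - C_2e^(3t)sin(5t) + 2C_2e^(3t)cos(5t)

Coefficient matrix A = [[-32, 50], [-25, 38]].
Characteristic polynomial det(A - λI) = λ^2 - 6λ + 34 = 0.
Eigenvalues λ = 3 ± 5i (complex conjugate pair).
For λ=3+5i: an eigenvector is (-1,-1) - i(-3,-2) = (-1 + 3i, -1 + 2i).
A real fundamental pair from Re and Im of e^((3+5i)t)v: X_1 = e^(3t)(cos(5t)·(-1,-1) + sin(5t)·(-3,-2)), X_2 = e^(3t)(sin(5t)·(-1,-1) - cos(5t)·(-3,-2)).
General solution: C_1X_1 + C_2X_2.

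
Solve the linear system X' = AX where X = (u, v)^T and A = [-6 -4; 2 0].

Coefficient matrix A = [[-6, -4], [2, 0]].
Characteristic polynomial det(A - λI) = λ^2 + 6λ + 8 = 0.
Eigenvalues λ = -4, -2.
For λ=-4: (A-λI) row 1 is [-2, -4], so an eigenvector is (-2, 1).
For λ=-2: (A-λI) row 1 is [-4, -4], so an eigenvector is (-1, 1).
General solution: K_1e^(-4t)(-2,1) + K_2e^(-2t)(-1,1).

u(t) = -2K_1e^(-4t) - K_2e^(-2t), v(t) = K_1e^(-4t) + K_2e^(-2t)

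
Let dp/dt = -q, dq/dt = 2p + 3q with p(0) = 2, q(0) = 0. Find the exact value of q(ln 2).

A = [[0,-1],[2,3]]; eigenvalues λ = 2, 1.
Eigenvectors: (-1,2) for λ=2, (-1,1) for λ=1.
From the initial condition, c_1 = 2, c_2 = -4.
q(ln 2) = (2)(2^2)(2) + (-4)(2^1)(1) = 8.

8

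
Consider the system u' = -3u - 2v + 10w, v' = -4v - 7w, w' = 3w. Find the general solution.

Coefficient matrix A = [[-3, -2, 10], [0, -4, -7], [0, 0, 3]].
det(A - λI) = 0 gives eigenvalues λ = -3, -4, 3.
For λ=-3: eigenvector (1,0,0).
For λ=-4: eigenvector (-2,-1,0).
For λ=3: eigenvector (2,-1,1).
General solution: K_1e^(-3t)(1,0,0) + K_2e^(-4t)(-2,-1,0) + K_3e^(3t)(2,-1,1).

u(t) = K_1e^(-3t) - 2K_2e^(-4t) + 2K_3e^(3t), v(t) = -K_2e^(-4t) - K_3e^(3t), w(t) = K_3e^(3t)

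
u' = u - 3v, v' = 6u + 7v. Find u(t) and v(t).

Coefficient matrix A = [[1, -3], [6, 7]].
Characteristic polynomial det(A - λI) = λ^2 - 8λ + 25 = 0.
Eigenvalues λ = 4 ± 3i (complex conjugate pair).
For λ=4+3i: an eigenvector is (0,-1) - i(1,-1) = (0 - i, -1 + i).
A real fundamental pair from Re and Im of e^((4+3i)t)v: X_1 = e^(4t)(cos(3t)·(0,-1) + sin(3t)·(1,-1)), X_2 = e^(4t)(sin(3t)·(0,-1) - cos(3t)·(1,-1)).
General solution: C_1X_1 + C_2X_2.

u(t) = C_1e^(4t)sin(3t) - C_2e^(4t)cos(3t), v(t) = -C_1e^(4t)sin(3t) - C_1e^(4t)cos(3t) - C_2e^(4t)sin(3t) + C_2e^(4t)cos(3t)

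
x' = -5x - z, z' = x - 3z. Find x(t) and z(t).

Coefficient matrix A = [[-5, -1], [1, -3]].
Characteristic polynomial det(A - λI) = λ^2 + 8λ + 16 = 0.
Single eigenvalue λ = -4 with algebraic multiplicity 2.
Eigenvector v = (-1,1); generalized eigenvector w with (A-λI)w=v is (-2,3).
General solution: e^(-4t)[c_1·v + c_2·(t·v + w)].

x(t) = -c_1e^(-4t) - c_2te^(-4t) - 2c_2e^(-4t), z(t) = c_1e^(-4t) + c_2te^(-4t) + 3c_2e^(-4t)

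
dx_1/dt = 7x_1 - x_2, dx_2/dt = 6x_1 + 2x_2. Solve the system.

x_1(t) = -C_1e^(4t) - C_2e^(5t), x_2(t) = -3C_1e^(4t) - 2C_2e^(5t)

Coefficient matrix A = [[7, -1], [6, 2]].
Characteristic polynomial det(A - λI) = λ^2 - 9λ + 20 = 0.
Eigenvalues λ = 4, 5.
For λ=4: (A-λI) row 1 is [3, -1], so an eigenvector is (-1, -3).
For λ=5: (A-λI) row 1 is [2, -1], so an eigenvector is (-1, -2).
General solution: C_1e^(4t)(-1,-3) + C_2e^(5t)(-1,-2).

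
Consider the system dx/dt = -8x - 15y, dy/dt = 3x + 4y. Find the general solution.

Coefficient matrix A = [[-8, -15], [3, 4]].
Characteristic polynomial det(A - λI) = λ^2 + 4λ + 13 = 0.
Eigenvalues λ = -2 ± 3i (complex conjugate pair).
For λ=-2+3i: an eigenvector is (2,-1) - i(1,0) = (2 - i, -1).
A real fundamental pair from Re and Im of e^((-2+3i)t)v: X_1 = e^(-2t)(cos(3t)·(2,-1) + sin(3t)·(1,0)), X_2 = e^(-2t)(sin(3t)·(2,-1) - cos(3t)·(1,0)).
General solution: K_1X_1 + K_2X_2.

x(t) = K_1e^(-2t)sin(3t) + 2K_1e^(-2t)cos(3t) + 2K_2e^(-2t)sin(3t) - K_2e^(-2t)cos(3t), y(t) = -K_1e^(-2t)cos(3t) - K_2e^(-2t)sin(3t)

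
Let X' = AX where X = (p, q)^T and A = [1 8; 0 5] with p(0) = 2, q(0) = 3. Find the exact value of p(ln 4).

6128

A = [[1,8],[0,5]]; eigenvalues λ = 5, 1.
Eigenvectors: (-2,-1) for λ=5, (1,0) for λ=1.
From the initial condition, c_1 = -3, c_2 = -4.
p(ln 4) = (-3)(4^5)(-2) + (-4)(4^1)(1) = 6128.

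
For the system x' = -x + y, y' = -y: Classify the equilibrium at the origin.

A = [[-1,1],[0,-1]]; det(A-λI) = λ^2 + 2λ + 1.
repeated λ = -1 with a single eigenvector.

stable improper node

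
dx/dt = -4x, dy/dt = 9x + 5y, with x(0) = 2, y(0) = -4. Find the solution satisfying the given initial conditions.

x(t) = 2e^(-4t), y(t) = -2e^(5t) - 2e^(-4t)

Coefficient matrix A = [[-4, 0], [9, 5]].
Characteristic polynomial det(A - λI) = λ^2 - λ - 20 = 0.
Eigenvalues λ = -4, 5.
For λ=-4: (A-λI) row 2 is [9, 9], so an eigenvector is (-1, 1).
For λ=5: (A-λI) row 1 is [-9, 0], so an eigenvector is (0, 1).
General solution: K_1e^(-4t)(-1,1) + K_2e^(5t)(0,1).
Applying x(0)=2, y(0)=-4 gives K_1=-2, K_2=-2.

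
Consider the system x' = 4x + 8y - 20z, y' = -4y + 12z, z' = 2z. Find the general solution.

Coefficient matrix A = [[4, 8, -20], [0, -4, 12], [0, 0, 2]].
det(A - λI) = 0 gives eigenvalues λ = 2, -4, 4.
For λ=2: eigenvector (2,2,1).
For λ=-4: eigenvector (-1,1,0).
For λ=4: eigenvector (1,0,0).
General solution: c_1e^(2t)(2,2,1) + c_2e^(-4t)(-1,1,0) + c_3e^(4t)(1,0,0).

x(t) = 2c_1e^(2t) - c_2e^(-4t) + c_3e^(4t), y(t) = 2c_1e^(2t) + c_2e^(-4t), z(t) = c_1e^(2t)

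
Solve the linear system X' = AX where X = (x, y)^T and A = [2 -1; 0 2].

x(t) = K_1e^(2t) + K_2te^(2t) - K_2e^(2t), y(t) = -K_2e^(2t)

Coefficient matrix A = [[2, -1], [0, 2]].
Characteristic polynomial det(A - λI) = λ^2 - 4λ + 4 = 0.
Single eigenvalue λ = 2 with algebraic multiplicity 2.
Eigenvector v = (1,0); generalized eigenvector w with (A-λI)w=v is (-1,-1).
General solution: e^(2t)[K_1·v + K_2·(t·v + w)].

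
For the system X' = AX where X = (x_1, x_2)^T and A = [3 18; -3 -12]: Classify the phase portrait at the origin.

stable node

A = [[3,18],[-3,-12]]; det(A-λI) = λ^2 + 9λ + 18.
λ = -3, -6: both negative.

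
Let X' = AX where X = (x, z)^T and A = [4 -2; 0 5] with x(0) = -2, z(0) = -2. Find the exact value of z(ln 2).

A = [[4,-2],[0,5]]; eigenvalues λ = 4, 5.
Eigenvectors: (1,0) for λ=4, (2,-1) for λ=5.
From the initial condition, c_1 = -6, c_2 = 2.
z(ln 2) = (-6)(2^4)(0) + (2)(2^5)(-1) = -64.

-64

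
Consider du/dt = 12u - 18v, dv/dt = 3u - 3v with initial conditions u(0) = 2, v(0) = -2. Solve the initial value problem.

u(t) = 18e^(6t) - 16e^(3t), v(t) = 6e^(6t) - 8e^(3t)

Coefficient matrix A = [[12, -18], [3, -3]].
Characteristic polynomial det(A - λI) = λ^2 - 9λ + 18 = 0.
Eigenvalues λ = 6, 3.
For λ=6: (A-λI) row 1 is [6, -18], so an eigenvector is (3, 1).
For λ=3: (A-λI) row 1 is [9, -18], so an eigenvector is (2, 1).
General solution: C_1e^(6t)(3,1) + C_2e^(3t)(2,1).
Applying u(0)=2, v(0)=-2 gives C_1=6, C_2=-8.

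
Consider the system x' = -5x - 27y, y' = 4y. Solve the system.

Coefficient matrix A = [[-5, -27], [0, 4]].
Characteristic polynomial det(A - λI) = λ^2 + λ - 20 = 0.
Eigenvalues λ = -5, 4.
For λ=-5: (A-λI) row 1 is [0, -27], so an eigenvector is (-1, 0).
For λ=4: (A-λI) row 1 is [-9, -27], so an eigenvector is (-3, 1).
General solution: K_1e^(-5t)(-1,0) + K_2e^(4t)(-3,1).

x(t) = -K_1e^(-5t) - 3K_2e^(4t), y(t) = K_2e^(4t)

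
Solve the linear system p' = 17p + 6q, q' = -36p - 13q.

Coefficient matrix A = [[17, 6], [-36, -13]].
Characteristic polynomial det(A - λI) = λ^2 - 4λ - 5 = 0.
Eigenvalues λ = -1, 5.
For λ=-1: (A-λI) row 1 is [18, 6], so an eigenvector is (-1, 3).
For λ=5: (A-λI) row 1 is [12, 6], so an eigenvector is (-1, 2).
General solution: C_1e^(-t)(-1,3) + C_2e^(5t)(-1,2).

p(t) = -C_1e^(-t) - C_2e^(5t), q(t) = 3C_1e^(-t) + 2C_2e^(5t)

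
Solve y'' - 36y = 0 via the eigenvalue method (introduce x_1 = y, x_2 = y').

Let x_1 = y, x_2 = y'. Then x_1' = x_2 and x_2' = 36x_1.
A = [[0,1],[36,0]]; det(A-λI) = λ^2 - 36.
Eigenvalues λ = 6, -6 with eigenvectors (1,6), (1,-6).

y(t) = C_1e^(6t) + C_2e^(-6t)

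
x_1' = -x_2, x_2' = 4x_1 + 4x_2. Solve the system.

x_1(t) = c_1e^(2t) + c_2te^(2t) - 2c_2e^(2t), x_2(t) = -2c_1e^(2t) - 2c_2te^(2t) + 3c_2e^(2t)

Coefficient matrix A = [[0, -1], [4, 4]].
Characteristic polynomial det(A - λI) = λ^2 - 4λ + 4 = 0.
Single eigenvalue λ = 2 with algebraic multiplicity 2.
Eigenvector v = (1,-2); generalized eigenvector w with (A-λI)w=v is (-2,3).
General solution: e^(2t)[c_1·v + c_2·(t·v + w)].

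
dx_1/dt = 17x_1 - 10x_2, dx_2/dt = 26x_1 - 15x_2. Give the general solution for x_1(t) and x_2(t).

Coefficient matrix A = [[17, -10], [26, -15]].
Characteristic polynomial det(A - λI) = λ^2 - 2λ + 5 = 0.
Eigenvalues λ = 1 ± 2i (complex conjugate pair).
For λ=1+2i: an eigenvector is (-2,-3) - i(-1,-2) = (-2 + i, -3 + 2i).
A real fundamental pair from Re and Im of e^((1+2i)t)v: X_1 = e^(t)(cos(2t)·(-2,-3) + sin(2t)·(-1,-2)), X_2 = e^(t)(sin(2t)·(-2,-3) - cos(2t)·(-1,-2)).
General solution: C_1X_1 + C_2X_2.

x_1(t) = -C_1e^(t)sin(2t) - 2C_1e^(t)cos(2t) - 2C_2e^(t)sin(2t) + C_2e^(t)cos(2t), x_2(t) = -2C_1e^(t)sin(2t) - 3C_1e^(t)cos(2t) - 3C_2e^(t)sin(2t) + 2C_2e^(t)cos(2t)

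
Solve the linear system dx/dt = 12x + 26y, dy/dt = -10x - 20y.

Coefficient matrix A = [[12, 26], [-10, -20]].
Characteristic polynomial det(A - λI) = λ^2 + 8λ + 20 = 0.
Eigenvalues λ = -4 ± 2i (complex conjugate pair).
For λ=-4+2i: an eigenvector is (3,-2) - i(-2,1) = (3 + 2i, -2 - i).
A real fundamental pair from Re and Im of e^((-4+2i)t)v: X_1 = e^(-4t)(cos(2t)·(3,-2) + sin(2t)·(-2,1)), X_2 = e^(-4t)(sin(2t)·(3,-2) - cos(2t)·(-2,1)).
General solution: C_1X_1 + C_2X_2.

x(t) = -2C_1e^(-4t)sin(2t) + 3C_1e^(-4t)cos(2t) + 3C_2e^(-4t)sin(2t) + 2C_2e^(-4t)cos(2t), y(t) = C_1e^(-4t)sin(2t) - 2C_1e^(-4t)cos(2t) - 2C_2e^(-4t)sin(2t) - C_2e^(-4t)cos(2t)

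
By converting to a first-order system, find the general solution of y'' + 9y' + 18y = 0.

y(t) = K_1e^(-6t) + K_2e^(-3t)

Let x_1 = y, x_2 = y'. Then x_1' = x_2 and x_2' = -18x_1 - 9x_2.
A = [[0,1],[-18,-9]]; det(A-λI) = λ^2 + 9λ + 18.
Eigenvalues λ = -6, -3 with eigenvectors (1,-6), (1,-3).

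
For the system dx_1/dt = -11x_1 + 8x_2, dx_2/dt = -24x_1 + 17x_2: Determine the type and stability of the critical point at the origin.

A = [[-11,8],[-24,17]]; det(A-λI) = λ^2 - 6λ + 5.
λ = 1, 5: both positive.

unstable node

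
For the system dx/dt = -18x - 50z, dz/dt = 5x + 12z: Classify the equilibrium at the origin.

A = [[-18,-50],[5,12]]; det(A-λI) = λ^2 + 6λ + 34.
λ = -3 ± 5i: negative real part.

stable spiral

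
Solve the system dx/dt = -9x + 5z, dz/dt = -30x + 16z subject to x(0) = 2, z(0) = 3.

x(t) = -e^(6t) + 3e^(t), z(t) = -3e^(6t) + 6e^(t)

Coefficient matrix A = [[-9, 5], [-30, 16]].
Characteristic polynomial det(A - λI) = λ^2 - 7λ + 6 = 0.
Eigenvalues λ = 6, 1.
For λ=6: (A-λI) row 1 is [-15, 5], so an eigenvector is (-1, -3).
For λ=1: (A-λI) row 1 is [-10, 5], so an eigenvector is (1, 2).
General solution: c_1e^(6t)(-1,-3) + c_2e^(t)(1,2).
Applying x(0)=2, z(0)=3 gives c_1=1, c_2=3.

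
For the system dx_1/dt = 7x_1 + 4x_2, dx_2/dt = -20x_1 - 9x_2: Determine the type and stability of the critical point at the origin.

A = [[7,4],[-20,-9]]; det(A-λI) = λ^2 + 2λ + 17.
λ = -1 ± 4i: negative real part.

stable spiral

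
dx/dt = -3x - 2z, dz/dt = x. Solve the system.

x(t) = -2c_1e^(-2t) + c_2e^(-t), z(t) = c_1e^(-2t) - c_2e^(-t)

Coefficient matrix A = [[-3, -2], [1, 0]].
Characteristic polynomial det(A - λI) = λ^2 + 3λ + 2 = 0.
Eigenvalues λ = -2, -1.
For λ=-2: (A-λI) row 1 is [-1, -2], so an eigenvector is (-2, 1).
For λ=-1: (A-λI) row 1 is [-2, -2], so an eigenvector is (1, -1).
General solution: c_1e^(-2t)(-2,1) + c_2e^(-t)(1,-1).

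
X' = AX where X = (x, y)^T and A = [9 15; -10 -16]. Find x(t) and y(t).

x(t) = -c_1e^(-6t) - 3c_2e^(-t), y(t) = c_1e^(-6t) + 2c_2e^(-t)

Coefficient matrix A = [[9, 15], [-10, -16]].
Characteristic polynomial det(A - λI) = λ^2 + 7λ + 6 = 0.
Eigenvalues λ = -6, -1.
For λ=-6: (A-λI) row 1 is [15, 15], so an eigenvector is (-1, 1).
For λ=-1: (A-λI) row 1 is [10, 15], so an eigenvector is (-3, 2).
General solution: c_1e^(-6t)(-1,1) + c_2e^(-t)(-3,2).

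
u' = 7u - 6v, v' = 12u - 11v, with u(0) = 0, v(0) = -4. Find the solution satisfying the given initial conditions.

u(t) = 4e^(t) - 4e^(-5t), v(t) = 4e^(t) - 8e^(-5t)

Coefficient matrix A = [[7, -6], [12, -11]].
Characteristic polynomial det(A - λI) = λ^2 + 4λ - 5 = 0.
Eigenvalues λ = -5, 1.
For λ=-5: (A-λI) row 1 is [12, -6], so an eigenvector is (1, 2).
For λ=1: (A-λI) row 1 is [6, -6], so an eigenvector is (1, 1).
General solution: K_1e^(-5t)(1,2) + K_2e^(t)(1,1).
Applying u(0)=0, v(0)=-4 gives K_1=-4, K_2=4.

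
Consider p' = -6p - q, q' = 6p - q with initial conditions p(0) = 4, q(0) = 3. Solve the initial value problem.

p(t) = -11e^(-3t) + 15e^(-4t), q(t) = 33e^(-3t) - 30e^(-4t)

Coefficient matrix A = [[-6, -1], [6, -1]].
Characteristic polynomial det(A - λI) = λ^2 + 7λ + 12 = 0.
Eigenvalues λ = -4, -3.
For λ=-4: (A-λI) row 1 is [-2, -1], so an eigenvector is (-1, 2).
For λ=-3: (A-λI) row 1 is [-3, -1], so an eigenvector is (1, -3).
General solution: C_1e^(-4t)(-1,2) + C_2e^(-3t)(1,-3).
Applying p(0)=4, q(0)=3 gives C_1=-15, C_2=-11.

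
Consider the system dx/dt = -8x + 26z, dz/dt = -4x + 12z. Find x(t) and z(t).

x(t) = -3K_1e^(2t)sin(2t) - 2K_1e^(2t)cos(2t) - 2K_2e^(2t)sin(2t) + 3K_2e^(2t)cos(2t), z(t) = -K_1e^(2t)sin(2t) - K_1e^(2t)cos(2t) - K_2e^(2t)sin(2t) + K_2e^(2t)cos(2t)

Coefficient matrix A = [[-8, 26], [-4, 12]].
Characteristic polynomial det(A - λI) = λ^2 - 4λ + 8 = 0.
Eigenvalues λ = 2 ± 2i (complex conjugate pair).
For λ=2+2i: an eigenvector is (-2,-1) - i(-3,-1) = (-2 + 3i, -1 + i).
A real fundamental pair from Re and Im of e^((2+2i)t)v: X_1 = e^(2t)(cos(2t)·(-2,-1) + sin(2t)·(-3,-1)), X_2 = e^(2t)(sin(2t)·(-2,-1) - cos(2t)·(-3,-1)).
General solution: K_1X_1 + K_2X_2.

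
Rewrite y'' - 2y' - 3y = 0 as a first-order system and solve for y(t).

Let x_1 = y, x_2 = y'. Then x_1' = x_2 and x_2' = 3x_1 + 2x_2.
A = [[0,1],[3,2]]; det(A-λI) = λ^2 - 2λ - 3.
Eigenvalues λ = 3, -1 with eigenvectors (1,3), (1,-1).

y(t) = c_1e^(3t) + c_2e^(-t)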